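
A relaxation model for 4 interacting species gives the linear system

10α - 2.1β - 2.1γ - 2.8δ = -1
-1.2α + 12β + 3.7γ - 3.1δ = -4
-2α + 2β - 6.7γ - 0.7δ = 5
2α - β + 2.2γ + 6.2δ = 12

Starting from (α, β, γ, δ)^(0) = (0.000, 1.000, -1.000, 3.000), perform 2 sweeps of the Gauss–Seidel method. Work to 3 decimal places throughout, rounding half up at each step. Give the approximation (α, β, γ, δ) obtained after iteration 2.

Iteration 1:
  α = (-1 - (-2.1)·1.000 - (-2.1)·-1.000 - (-2.8)·3.000) / (10) = 0.740
  β = (-4 - (-1.2)·0.740 - (3.7)·-1.000 - (-3.1)·3.000) / (12) = 0.824
  γ = (5 - (-2)·0.740 - (2)·0.824 - (-0.7)·3.000) / (-6.7) = -1.035
  δ = (12 - (2)·0.740 - (-1)·0.824 - (2.2)·-1.035) / (6.2) = 2.197
Iteration 2:
  α = (-1 - (-2.1)·0.824 - (-2.1)·-1.035 - (-2.8)·2.197) / (10) = 0.471
  β = (-4 - (-1.2)·0.471 - (3.7)·-1.035 - (-3.1)·2.197) / (12) = 0.600
  γ = (5 - (-2)·0.471 - (2)·0.600 - (-0.7)·2.197) / (-6.7) = -0.937
  δ = (12 - (2)·0.471 - (-1)·0.600 - (2.2)·-0.937) / (6.2) = 2.213

(0.471, 0.600, -0.937, 2.213)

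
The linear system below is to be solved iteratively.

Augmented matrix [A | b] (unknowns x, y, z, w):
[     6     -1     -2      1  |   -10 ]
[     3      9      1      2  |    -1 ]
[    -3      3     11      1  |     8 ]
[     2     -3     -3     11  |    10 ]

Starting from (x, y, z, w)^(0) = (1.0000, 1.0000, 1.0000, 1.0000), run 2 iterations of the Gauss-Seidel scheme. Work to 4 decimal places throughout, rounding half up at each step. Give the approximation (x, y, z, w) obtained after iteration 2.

Iteration 1:
  x = (-10 - (-1)·1.0000 - (-2)·1.0000 - (1)·1.0000) / (6) = -1.3333
  y = (-1 - (3)·-1.3333 - (1)·1.0000 - (2)·1.0000) / (9) = 0.0000
  z = (8 - (-3)·-1.3333 - (3)·0.0000 - (1)·1.0000) / (11) = 0.2727
  w = (10 - (2)·-1.3333 - (-3)·0.0000 - (-3)·0.2727) / (11) = 1.2259
Iteration 2:
  x = (-10 - (-1)·0.0000 - (-2)·0.2727 - (1)·1.2259) / (6) = -1.7801
  y = (-1 - (3)·-1.7801 - (1)·0.2727 - (2)·1.2259) / (9) = 0.1795
  z = (8 - (-3)·-1.7801 - (3)·0.1795 - (1)·1.2259) / (11) = 0.0814
  w = (10 - (2)·-1.7801 - (-3)·0.1795 - (-3)·0.0814) / (11) = 1.3039

(-1.7801, 0.1795, 0.0814, 1.3039)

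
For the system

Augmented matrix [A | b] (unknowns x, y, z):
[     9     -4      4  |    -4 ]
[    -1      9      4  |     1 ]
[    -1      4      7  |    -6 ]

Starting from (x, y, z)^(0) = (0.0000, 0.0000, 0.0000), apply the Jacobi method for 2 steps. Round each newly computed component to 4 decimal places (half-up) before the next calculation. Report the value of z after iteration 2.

-0.9841

Iteration 1:
  x = (-4 - (-4)·0.0000 - (4)·0.0000) / (9) = -0.4444
  y = (1 - (-1)·0.0000 - (4)·0.0000) / (9) = 0.1111
  z = (-6 - (-1)·0.0000 - (4)·0.0000) / (7) = -0.8571
Iteration 2:
  x = (-4 - (-4)·0.1111 - (4)·-0.8571) / (9) = -0.0141
  y = (1 - (-1)·-0.4444 - (4)·-0.8571) / (9) = 0.4427
  z = (-6 - (-1)·-0.4444 - (4)·0.1111) / (7) = -0.9841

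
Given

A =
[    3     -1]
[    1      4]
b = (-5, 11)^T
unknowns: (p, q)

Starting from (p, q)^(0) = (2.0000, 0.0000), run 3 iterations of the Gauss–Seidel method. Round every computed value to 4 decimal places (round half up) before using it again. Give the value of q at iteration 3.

2.9248

Iteration 1:
  p = (-5 - (-1)·0.0000) / (3) = -1.6667
  q = (11 - (1)·-1.6667) / (4) = 3.1667
Iteration 2:
  p = (-5 - (-1)·3.1667) / (3) = -0.6111
  q = (11 - (1)·-0.6111) / (4) = 2.9028
Iteration 3:
  p = (-5 - (-1)·2.9028) / (3) = -0.6991
  q = (11 - (1)·-0.6991) / (4) = 2.9248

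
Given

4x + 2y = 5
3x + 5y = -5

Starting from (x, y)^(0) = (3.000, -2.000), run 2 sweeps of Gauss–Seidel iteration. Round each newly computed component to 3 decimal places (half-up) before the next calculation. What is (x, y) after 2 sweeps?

(2.425, -2.455)

Iteration 1:
  x = (5 - (2)·-2.000) / (4) = 2.250
  y = (-5 - (3)·2.250) / (5) = -2.350
Iteration 2:
  x = (5 - (2)·-2.350) / (4) = 2.425
  y = (-5 - (3)·2.425) / (5) = -2.455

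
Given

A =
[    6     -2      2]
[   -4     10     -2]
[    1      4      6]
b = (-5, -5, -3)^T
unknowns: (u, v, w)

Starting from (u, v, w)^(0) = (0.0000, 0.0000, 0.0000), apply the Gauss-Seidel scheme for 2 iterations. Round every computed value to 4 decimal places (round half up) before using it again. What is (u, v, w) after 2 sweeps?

(-1.1759, -0.9315, 0.3170)

Iteration 1:
  u = (-5 - (-2)·0.0000 - (2)·0.0000) / (6) = -0.8333
  v = (-5 - (-4)·-0.8333 - (-2)·0.0000) / (10) = -0.8333
  w = (-3 - (1)·-0.8333 - (4)·-0.8333) / (6) = 0.1944
Iteration 2:
  u = (-5 - (-2)·-0.8333 - (2)·0.1944) / (6) = -1.1759
  v = (-5 - (-4)·-1.1759 - (-2)·0.1944) / (10) = -0.9315
  w = (-3 - (1)·-1.1759 - (4)·-0.9315) / (6) = 0.3170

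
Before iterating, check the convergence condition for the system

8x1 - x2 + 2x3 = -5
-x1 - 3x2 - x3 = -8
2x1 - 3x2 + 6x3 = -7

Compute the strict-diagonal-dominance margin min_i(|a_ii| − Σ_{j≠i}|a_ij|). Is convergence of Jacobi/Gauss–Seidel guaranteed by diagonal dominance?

1

row 1: |8| − (1+2) = 5
row 2: |-3| − (1+1) = 1
row 3: |6| − (2+3) = 1
minimum over rows = 1 → strictly diagonally dominant (convergence guaranteed)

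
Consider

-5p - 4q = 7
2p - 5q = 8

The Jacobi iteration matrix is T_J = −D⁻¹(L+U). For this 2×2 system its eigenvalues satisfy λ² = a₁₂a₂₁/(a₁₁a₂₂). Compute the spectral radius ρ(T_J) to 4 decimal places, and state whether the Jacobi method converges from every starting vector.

a₁₂a₂₁/(a₁₁a₂₂) = (-4)·(2) / ((-5)·(-5)) = -0.320000
ρ = √|-0.320000| = √0.320000 = 0.5657
ρ < 1, so Jacobi converges

0.5657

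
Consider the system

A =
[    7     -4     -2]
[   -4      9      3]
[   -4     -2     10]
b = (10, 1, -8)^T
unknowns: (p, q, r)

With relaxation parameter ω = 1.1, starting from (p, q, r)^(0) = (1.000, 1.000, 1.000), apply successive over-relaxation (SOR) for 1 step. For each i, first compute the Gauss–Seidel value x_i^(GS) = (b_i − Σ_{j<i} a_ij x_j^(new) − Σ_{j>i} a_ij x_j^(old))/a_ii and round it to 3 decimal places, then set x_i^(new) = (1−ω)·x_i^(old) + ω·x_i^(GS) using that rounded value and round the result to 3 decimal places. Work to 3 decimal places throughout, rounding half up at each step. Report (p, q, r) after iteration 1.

Iteration 1:
  p: GS value = (10 - (-4)·1.000 - (-2)·1.000) / (7) = 2.286;  p ← (1−ω)·1.000 + ω·2.286 = 2.415
  q: GS value = (1 - (-4)·2.415 - (3)·1.000) / (9) = 0.851;  q ← (1−ω)·1.000 + ω·0.851 = 0.836
  r: GS value = (-8 - (-4)·2.415 - (-2)·0.836) / (10) = 0.333;  r ← (1−ω)·1.000 + ω·0.333 = 0.266

(2.415, 0.836, 0.266)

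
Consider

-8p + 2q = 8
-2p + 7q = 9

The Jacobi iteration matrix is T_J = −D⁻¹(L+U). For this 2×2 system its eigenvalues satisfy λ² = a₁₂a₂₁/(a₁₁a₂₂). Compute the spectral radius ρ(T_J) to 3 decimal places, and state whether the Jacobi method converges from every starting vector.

a₁₂a₂₁/(a₁₁a₂₂) = (2)·(-2) / ((-8)·(7)) = 0.071429
ρ = √|0.071429| = √0.071429 = 0.267
ρ < 1, so Jacobi converges

0.267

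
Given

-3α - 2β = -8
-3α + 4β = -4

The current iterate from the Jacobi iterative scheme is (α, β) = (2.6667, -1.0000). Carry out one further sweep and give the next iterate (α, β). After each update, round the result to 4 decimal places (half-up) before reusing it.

(3.3333, 1.0000)

One sweep:
  α = (-8 - (-2)·-1.0000) / (-3) = 3.3333
  β = (-4 - (-3)·2.6667) / (4) = 1.0000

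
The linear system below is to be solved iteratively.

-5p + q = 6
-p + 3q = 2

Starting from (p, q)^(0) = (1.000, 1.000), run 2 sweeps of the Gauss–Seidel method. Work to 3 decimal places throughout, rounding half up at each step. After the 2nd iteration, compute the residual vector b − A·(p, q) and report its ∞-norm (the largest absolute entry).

Iteration 1:
  p = (6 - (1)·1.000) / (-5) = -1.000
  q = (2 - (-1)·-1.000) / (3) = 0.333
Iteration 2:
  p = (6 - (1)·0.333) / (-5) = -1.133
  q = (2 - (-1)·-1.133) / (3) = 0.289
Residual b − A·x = (0.046, 0.000); ∞-norm = 0.046

0.046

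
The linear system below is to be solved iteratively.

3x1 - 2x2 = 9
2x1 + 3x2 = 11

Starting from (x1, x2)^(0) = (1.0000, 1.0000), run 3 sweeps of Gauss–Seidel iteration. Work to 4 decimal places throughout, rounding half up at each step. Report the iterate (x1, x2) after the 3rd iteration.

Iteration 1:
  x1 = (9 - (-2)·1.0000) / (3) = 3.6667
  x2 = (11 - (2)·3.6667) / (3) = 1.2222
Iteration 2:
  x1 = (9 - (-2)·1.2222) / (3) = 3.8148
  x2 = (11 - (2)·3.8148) / (3) = 1.1235
Iteration 3:
  x1 = (9 - (-2)·1.1235) / (3) = 3.7490
  x2 = (11 - (2)·3.7490) / (3) = 1.1673

(3.7490, 1.1673)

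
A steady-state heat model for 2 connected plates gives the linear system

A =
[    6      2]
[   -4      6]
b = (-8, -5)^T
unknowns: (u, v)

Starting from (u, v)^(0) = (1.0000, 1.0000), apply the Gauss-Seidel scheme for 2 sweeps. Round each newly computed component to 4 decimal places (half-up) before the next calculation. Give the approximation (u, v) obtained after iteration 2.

(-0.6852, -1.2901)

Iteration 1:
  u = (-8 - (2)·1.0000) / (6) = -1.6667
  v = (-5 - (-4)·-1.6667) / (6) = -1.9445
Iteration 2:
  u = (-8 - (2)·-1.9445) / (6) = -0.6852
  v = (-5 - (-4)·-0.6852) / (6) = -1.2901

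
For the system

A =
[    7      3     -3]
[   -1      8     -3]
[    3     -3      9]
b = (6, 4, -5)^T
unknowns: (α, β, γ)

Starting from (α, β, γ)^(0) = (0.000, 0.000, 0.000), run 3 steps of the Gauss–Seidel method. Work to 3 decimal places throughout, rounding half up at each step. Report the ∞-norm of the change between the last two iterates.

0.164

Iteration 1:
  α = (6 - (3)·0.000 - (-3)·0.000) / (7) = 0.857
  β = (4 - (-1)·0.857 - (-3)·0.000) / (8) = 0.607
  γ = (-5 - (3)·0.857 - (-3)·0.607) / (9) = -0.639
Iteration 2:
  α = (6 - (3)·0.607 - (-3)·-0.639) / (7) = 0.323
  β = (4 - (-1)·0.323 - (-3)·-0.639) / (8) = 0.301
  γ = (-5 - (3)·0.323 - (-3)·0.301) / (9) = -0.563
Iteration 3:
  α = (6 - (3)·0.301 - (-3)·-0.563) / (7) = 0.487
  β = (4 - (-1)·0.487 - (-3)·-0.563) / (8) = 0.350
  γ = (-5 - (3)·0.487 - (-3)·0.350) / (9) = -0.601
Change: (0.164, 0.049, -0.038) → max |·| = 0.164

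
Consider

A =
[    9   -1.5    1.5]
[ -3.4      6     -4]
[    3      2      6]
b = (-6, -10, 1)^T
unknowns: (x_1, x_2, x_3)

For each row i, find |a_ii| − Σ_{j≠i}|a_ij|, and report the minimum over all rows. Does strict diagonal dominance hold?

-1.4

row 1: |9| − (1.5+1.5) = 6
row 2: |6| − (3.4+4) = -1.4
row 3: |6| − (3+2) = 1
minimum over rows = -1.4 → not strictly diagonally dominant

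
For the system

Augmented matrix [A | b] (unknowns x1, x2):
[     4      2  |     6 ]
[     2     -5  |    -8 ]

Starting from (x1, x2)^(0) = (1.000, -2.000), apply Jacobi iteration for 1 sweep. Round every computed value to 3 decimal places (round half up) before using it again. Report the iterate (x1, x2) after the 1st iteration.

Iteration 1:
  x1 = (6 - (2)·-2.000) / (4) = 2.500
  x2 = (-8 - (2)·1.000) / (-5) = 2.000

(2.500, 2.000)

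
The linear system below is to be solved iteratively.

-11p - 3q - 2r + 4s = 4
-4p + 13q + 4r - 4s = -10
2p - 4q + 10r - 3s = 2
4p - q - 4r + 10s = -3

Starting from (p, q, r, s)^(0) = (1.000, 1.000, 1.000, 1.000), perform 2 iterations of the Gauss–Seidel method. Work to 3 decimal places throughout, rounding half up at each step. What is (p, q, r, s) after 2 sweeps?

(-0.200, -0.937, -0.170, -0.382)

Iteration 1:
  p = (4 - (-3)·1.000 - (-2)·1.000 - (4)·1.000) / (-11) = -0.455
  q = (-10 - (-4)·-0.455 - (4)·1.000 - (-4)·1.000) / (13) = -0.909
  r = (2 - (2)·-0.455 - (-4)·-0.909 - (-3)·1.000) / (10) = 0.227
  s = (-3 - (4)·-0.455 - (-1)·-0.909 - (-4)·0.227) / (10) = -0.118
Iteration 2:
  p = (4 - (-3)·-0.909 - (-2)·0.227 - (4)·-0.118) / (-11) = -0.200
  q = (-10 - (-4)·-0.200 - (4)·0.227 - (-4)·-0.118) / (13) = -0.937
  r = (2 - (2)·-0.200 - (-4)·-0.937 - (-3)·-0.118) / (10) = -0.170
  s = (-3 - (4)·-0.200 - (-1)·-0.937 - (-4)·-0.170) / (10) = -0.382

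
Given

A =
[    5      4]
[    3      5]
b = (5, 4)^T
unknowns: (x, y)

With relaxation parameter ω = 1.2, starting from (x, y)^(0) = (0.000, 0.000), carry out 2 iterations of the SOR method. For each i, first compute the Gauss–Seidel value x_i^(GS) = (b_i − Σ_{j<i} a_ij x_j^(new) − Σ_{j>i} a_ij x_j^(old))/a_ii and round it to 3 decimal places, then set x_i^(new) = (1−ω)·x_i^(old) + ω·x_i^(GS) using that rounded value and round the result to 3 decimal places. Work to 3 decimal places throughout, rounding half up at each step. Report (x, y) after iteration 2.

Iteration 1:
  x: GS value = (5 - (4)·0.000) / (5) = 1.000;  x ← (1−ω)·0.000 + ω·1.000 = 1.200
  y: GS value = (4 - (3)·1.200) / (5) = 0.080;  y ← (1−ω)·0.000 + ω·0.080 = 0.096
Iteration 2:
  x: GS value = (5 - (4)·0.096) / (5) = 0.923;  x ← (1−ω)·1.200 + ω·0.923 = 0.868
  y: GS value = (4 - (3)·0.868) / (5) = 0.279;  y ← (1−ω)·0.096 + ω·0.279 = 0.316

(0.868, 0.316)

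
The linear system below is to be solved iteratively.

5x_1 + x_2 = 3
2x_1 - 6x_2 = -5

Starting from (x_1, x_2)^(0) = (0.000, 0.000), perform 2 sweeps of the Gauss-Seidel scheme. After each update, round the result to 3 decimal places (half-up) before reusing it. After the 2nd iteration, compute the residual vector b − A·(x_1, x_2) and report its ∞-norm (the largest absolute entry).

0.071

Iteration 1:
  x_1 = (3 - (1)·0.000) / (5) = 0.600
  x_2 = (-5 - (2)·0.600) / (-6) = 1.033
Iteration 2:
  x_1 = (3 - (1)·1.033) / (5) = 0.393
  x_2 = (-5 - (2)·0.393) / (-6) = 0.964
Residual b − A·x = (0.071, -0.002); ∞-norm = 0.071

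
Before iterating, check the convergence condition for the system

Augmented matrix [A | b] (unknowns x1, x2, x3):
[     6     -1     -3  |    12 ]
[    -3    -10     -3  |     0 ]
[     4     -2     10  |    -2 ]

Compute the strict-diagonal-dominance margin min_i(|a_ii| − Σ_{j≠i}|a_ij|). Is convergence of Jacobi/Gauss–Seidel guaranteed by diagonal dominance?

row 1: |6| − (1+3) = 2
row 2: |-10| − (3+3) = 4
row 3: |10| − (4+2) = 4
minimum over rows = 2 → strictly diagonally dominant (convergence guaranteed)

2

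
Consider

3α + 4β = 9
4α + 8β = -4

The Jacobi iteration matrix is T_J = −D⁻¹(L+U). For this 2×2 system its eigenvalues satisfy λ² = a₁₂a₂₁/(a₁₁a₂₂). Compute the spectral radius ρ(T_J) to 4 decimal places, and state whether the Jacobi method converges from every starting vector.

a₁₂a₂₁/(a₁₁a₂₂) = (4)·(4) / ((3)·(8)) = 0.666667
ρ = √|0.666667| = √0.666667 = 0.8165
ρ < 1, so Jacobi converges

0.8165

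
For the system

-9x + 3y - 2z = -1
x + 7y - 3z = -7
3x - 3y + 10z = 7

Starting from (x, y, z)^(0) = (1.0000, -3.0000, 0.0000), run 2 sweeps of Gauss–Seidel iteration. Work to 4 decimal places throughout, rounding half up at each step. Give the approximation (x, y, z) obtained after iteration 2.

Iteration 1:
  x = (-1 - (3)·-3.0000 - (-2)·0.0000) / (-9) = -0.8889
  y = (-7 - (1)·-0.8889 - (-3)·0.0000) / (7) = -0.8730
  z = (7 - (3)·-0.8889 - (-3)·-0.8730) / (10) = 0.7048
Iteration 2:
  x = (-1 - (3)·-0.8730 - (-2)·0.7048) / (-9) = -0.3365
  y = (-7 - (1)·-0.3365 - (-3)·0.7048) / (7) = -0.6499
  z = (7 - (3)·-0.3365 - (-3)·-0.6499) / (10) = 0.6060

(-0.3365, -0.6499, 0.6060)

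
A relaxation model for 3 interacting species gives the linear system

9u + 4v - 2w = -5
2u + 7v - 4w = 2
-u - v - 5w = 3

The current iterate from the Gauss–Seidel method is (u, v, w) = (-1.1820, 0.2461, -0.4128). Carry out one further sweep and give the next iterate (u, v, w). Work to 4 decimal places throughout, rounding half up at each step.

One sweep:
  u = (-5 - (4)·0.2461 - (-2)·-0.4128) / (9) = -0.7567
  v = (2 - (2)·-0.7567 - (-4)·-0.4128) / (7) = 0.2660
  w = (3 - (-1)·-0.7567 - (-1)·0.2660) / (-5) = -0.5019

(-0.7567, 0.2660, -0.5019)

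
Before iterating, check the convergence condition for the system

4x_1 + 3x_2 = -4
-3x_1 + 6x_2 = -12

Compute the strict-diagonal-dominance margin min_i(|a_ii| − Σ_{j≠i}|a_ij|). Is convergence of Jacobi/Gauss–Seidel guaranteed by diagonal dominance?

1

row 1: |4| − (3) = 1
row 2: |6| − (3) = 3
minimum over rows = 1 → strictly diagonally dominant (convergence guaranteed)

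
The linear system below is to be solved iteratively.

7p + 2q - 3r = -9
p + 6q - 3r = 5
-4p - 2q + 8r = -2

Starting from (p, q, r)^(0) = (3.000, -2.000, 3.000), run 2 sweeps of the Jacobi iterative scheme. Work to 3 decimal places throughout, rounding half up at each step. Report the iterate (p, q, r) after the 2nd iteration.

(-1.488, 1.113, 0.494)

Iteration 1:
  p = (-9 - (2)·-2.000 - (-3)·3.000) / (7) = 0.571
  q = (5 - (1)·3.000 - (-3)·3.000) / (6) = 1.833
  r = (-2 - (-4)·3.000 - (-2)·-2.000) / (8) = 0.750
Iteration 2:
  p = (-9 - (2)·1.833 - (-3)·0.750) / (7) = -1.488
  q = (5 - (1)·0.571 - (-3)·0.750) / (6) = 1.113
  r = (-2 - (-4)·0.571 - (-2)·1.833) / (8) = 0.494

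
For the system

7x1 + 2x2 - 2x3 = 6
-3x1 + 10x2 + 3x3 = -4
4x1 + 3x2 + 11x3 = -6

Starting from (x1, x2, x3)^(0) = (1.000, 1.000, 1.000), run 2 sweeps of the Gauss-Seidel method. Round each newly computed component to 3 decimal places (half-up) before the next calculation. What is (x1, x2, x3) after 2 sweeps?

(0.773, 0.053, -0.841)

Iteration 1:
  x1 = (6 - (2)·1.000 - (-2)·1.000) / (7) = 0.857
  x2 = (-4 - (-3)·0.857 - (3)·1.000) / (10) = -0.443
  x3 = (-6 - (4)·0.857 - (3)·-0.443) / (11) = -0.736
Iteration 2:
  x1 = (6 - (2)·-0.443 - (-2)·-0.736) / (7) = 0.773
  x2 = (-4 - (-3)·0.773 - (3)·-0.736) / (10) = 0.053
  x3 = (-6 - (4)·0.773 - (3)·0.053) / (11) = -0.841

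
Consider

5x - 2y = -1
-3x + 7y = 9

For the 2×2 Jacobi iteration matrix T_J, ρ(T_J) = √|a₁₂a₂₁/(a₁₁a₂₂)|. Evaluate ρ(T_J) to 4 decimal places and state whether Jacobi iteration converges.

a₁₂a₂₁/(a₁₁a₂₂) = (-2)·(-3) / ((5)·(7)) = 0.171429
ρ = √|0.171429| = √0.171429 = 0.4140
ρ < 1, so Jacobi converges

0.4140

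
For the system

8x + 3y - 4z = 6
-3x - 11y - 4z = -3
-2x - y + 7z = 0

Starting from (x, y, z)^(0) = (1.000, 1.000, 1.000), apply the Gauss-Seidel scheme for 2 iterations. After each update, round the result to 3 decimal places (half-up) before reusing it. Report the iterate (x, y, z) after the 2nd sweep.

Iteration 1:
  x = (6 - (3)·1.000 - (-4)·1.000) / (8) = 0.875
  y = (-3 - (-3)·0.875 - (-4)·1.000) / (-11) = -0.330
  z = (0 - (-2)·0.875 - (-1)·-0.330) / (7) = 0.203
Iteration 2:
  x = (6 - (3)·-0.330 - (-4)·0.203) / (8) = 0.975
  y = (-3 - (-3)·0.975 - (-4)·0.203) / (-11) = -0.067
  z = (0 - (-2)·0.975 - (-1)·-0.067) / (7) = 0.269

(0.975, -0.067, 0.269)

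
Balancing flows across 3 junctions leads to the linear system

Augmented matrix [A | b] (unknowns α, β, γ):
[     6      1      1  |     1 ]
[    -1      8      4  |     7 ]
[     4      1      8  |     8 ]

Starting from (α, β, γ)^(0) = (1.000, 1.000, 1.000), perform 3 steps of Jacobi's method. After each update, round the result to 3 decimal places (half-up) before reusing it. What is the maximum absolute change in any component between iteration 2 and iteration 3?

0.300

Iteration 1:
  α = (1 - (1)·1.000 - (1)·1.000) / (6) = -0.167
  β = (7 - (-1)·1.000 - (4)·1.000) / (8) = 0.500
  γ = (8 - (4)·1.000 - (1)·1.000) / (8) = 0.375
Iteration 2:
  α = (1 - (1)·0.500 - (1)·0.375) / (6) = 0.021
  β = (7 - (-1)·-0.167 - (4)·0.375) / (8) = 0.667
  γ = (8 - (4)·-0.167 - (1)·0.500) / (8) = 1.021
Iteration 3:
  α = (1 - (1)·0.667 - (1)·1.021) / (6) = -0.115
  β = (7 - (-1)·0.021 - (4)·1.021) / (8) = 0.367
  γ = (8 - (4)·0.021 - (1)·0.667) / (8) = 0.906
Change: (-0.136, -0.300, -0.115) → max |·| = 0.300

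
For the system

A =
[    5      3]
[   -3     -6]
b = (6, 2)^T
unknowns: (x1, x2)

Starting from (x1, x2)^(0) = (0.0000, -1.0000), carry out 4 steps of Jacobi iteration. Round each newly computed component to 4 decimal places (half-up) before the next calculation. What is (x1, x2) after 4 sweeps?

(1.8200, -1.3033)

Iteration 1:
  x1 = (6 - (3)·-1.0000) / (5) = 1.8000
  x2 = (2 - (-3)·0.0000) / (-6) = -0.3333
Iteration 2:
  x1 = (6 - (3)·-0.3333) / (5) = 1.4000
  x2 = (2 - (-3)·1.8000) / (-6) = -1.2333
Iteration 3:
  x1 = (6 - (3)·-1.2333) / (5) = 1.9400
  x2 = (2 - (-3)·1.4000) / (-6) = -1.0333
Iteration 4:
  x1 = (6 - (3)·-1.0333) / (5) = 1.8200
  x2 = (2 - (-3)·1.9400) / (-6) = -1.3033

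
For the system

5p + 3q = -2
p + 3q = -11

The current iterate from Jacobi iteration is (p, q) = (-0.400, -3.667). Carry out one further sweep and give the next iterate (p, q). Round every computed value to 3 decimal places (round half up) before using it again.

One sweep:
  p = (-2 - (3)·-3.667) / (5) = 1.800
  q = (-11 - (1)·-0.400) / (3) = -3.533

(1.800, -3.533)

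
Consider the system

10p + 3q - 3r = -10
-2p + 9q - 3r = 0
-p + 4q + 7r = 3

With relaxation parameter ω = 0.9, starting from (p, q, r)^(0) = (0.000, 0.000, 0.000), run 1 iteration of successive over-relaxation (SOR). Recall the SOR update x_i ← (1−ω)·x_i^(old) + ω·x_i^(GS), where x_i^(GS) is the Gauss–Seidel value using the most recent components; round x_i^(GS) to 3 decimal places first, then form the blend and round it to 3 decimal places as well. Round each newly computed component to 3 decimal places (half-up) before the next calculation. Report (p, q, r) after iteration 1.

Iteration 1:
  p: GS value = (-10 - (3)·0.000 - (-3)·0.000) / (10) = -1.000;  p ← (1−ω)·0.000 + ω·-1.000 = -0.900
  q: GS value = (0 - (-2)·-0.900 - (-3)·0.000) / (9) = -0.200;  q ← (1−ω)·0.000 + ω·-0.200 = -0.180
  r: GS value = (3 - (-1)·-0.900 - (4)·-0.180) / (7) = 0.403;  r ← (1−ω)·0.000 + ω·0.403 = 0.363

(-0.900, -0.180, 0.363)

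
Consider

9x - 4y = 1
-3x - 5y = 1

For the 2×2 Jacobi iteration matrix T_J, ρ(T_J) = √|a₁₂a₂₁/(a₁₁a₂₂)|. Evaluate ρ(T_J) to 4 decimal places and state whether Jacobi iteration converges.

a₁₂a₂₁/(a₁₁a₂₂) = (-4)·(-3) / ((9)·(-5)) = -0.266667
ρ = √|-0.266667| = √0.266667 = 0.5164
ρ < 1, so Jacobi converges

0.5164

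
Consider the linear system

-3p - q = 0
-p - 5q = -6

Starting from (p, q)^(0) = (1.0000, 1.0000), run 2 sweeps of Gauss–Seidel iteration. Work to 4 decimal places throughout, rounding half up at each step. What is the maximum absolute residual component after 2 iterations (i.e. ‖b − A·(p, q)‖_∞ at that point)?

0.0178

Iteration 1:
  p = (0 - (-1)·1.0000) / (-3) = -0.3333
  q = (-6 - (-1)·-0.3333) / (-5) = 1.2667
Iteration 2:
  p = (0 - (-1)·1.2667) / (-3) = -0.4222
  q = (-6 - (-1)·-0.4222) / (-5) = 1.2844
Residual b − A·x = (0.0178, -0.0002); ∞-norm = 0.0178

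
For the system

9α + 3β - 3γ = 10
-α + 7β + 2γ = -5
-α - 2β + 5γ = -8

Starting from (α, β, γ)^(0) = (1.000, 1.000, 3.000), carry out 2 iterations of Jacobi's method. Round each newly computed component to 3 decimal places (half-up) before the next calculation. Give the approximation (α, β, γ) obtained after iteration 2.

(1.254, -0.175, -1.816)

Iteration 1:
  α = (10 - (3)·1.000 - (-3)·3.000) / (9) = 1.778
  β = (-5 - (-1)·1.000 - (2)·3.000) / (7) = -1.429
  γ = (-8 - (-1)·1.000 - (-2)·1.000) / (5) = -1.000
Iteration 2:
  α = (10 - (3)·-1.429 - (-3)·-1.000) / (9) = 1.254
  β = (-5 - (-1)·1.778 - (2)·-1.000) / (7) = -0.175
  γ = (-8 - (-1)·1.778 - (-2)·-1.429) / (5) = -1.816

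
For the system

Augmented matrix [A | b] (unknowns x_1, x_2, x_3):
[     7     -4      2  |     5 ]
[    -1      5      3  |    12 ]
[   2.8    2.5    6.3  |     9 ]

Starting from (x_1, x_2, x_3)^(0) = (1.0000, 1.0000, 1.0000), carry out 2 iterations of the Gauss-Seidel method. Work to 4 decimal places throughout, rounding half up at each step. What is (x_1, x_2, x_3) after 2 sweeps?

(1.8027, 2.6462, -0.4227)

Iteration 1:
  x_1 = (5 - (-4)·1.0000 - (2)·1.0000) / (7) = 1.0000
  x_2 = (12 - (-1)·1.0000 - (3)·1.0000) / (5) = 2.0000
  x_3 = (9 - (2.8)·1.0000 - (2.5)·2.0000) / (6.3) = 0.1905
Iteration 2:
  x_1 = (5 - (-4)·2.0000 - (2)·0.1905) / (7) = 1.8027
  x_2 = (12 - (-1)·1.8027 - (3)·0.1905) / (5) = 2.6462
  x_3 = (9 - (2.8)·1.8027 - (2.5)·2.6462) / (6.3) = -0.4227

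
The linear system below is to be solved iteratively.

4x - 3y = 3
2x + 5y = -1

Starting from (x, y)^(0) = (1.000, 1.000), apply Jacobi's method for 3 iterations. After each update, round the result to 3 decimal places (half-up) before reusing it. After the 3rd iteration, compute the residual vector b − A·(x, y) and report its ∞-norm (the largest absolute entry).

Iteration 1:
  x = (3 - (-3)·1.000) / (4) = 1.500
  y = (-1 - (2)·1.000) / (5) = -0.600
Iteration 2:
  x = (3 - (-3)·-0.600) / (4) = 0.300
  y = (-1 - (2)·1.500) / (5) = -0.800
Iteration 3:
  x = (3 - (-3)·-0.800) / (4) = 0.150
  y = (-1 - (2)·0.300) / (5) = -0.320
Residual b − A·x = (1.440, 0.300); ∞-norm = 1.440

1.440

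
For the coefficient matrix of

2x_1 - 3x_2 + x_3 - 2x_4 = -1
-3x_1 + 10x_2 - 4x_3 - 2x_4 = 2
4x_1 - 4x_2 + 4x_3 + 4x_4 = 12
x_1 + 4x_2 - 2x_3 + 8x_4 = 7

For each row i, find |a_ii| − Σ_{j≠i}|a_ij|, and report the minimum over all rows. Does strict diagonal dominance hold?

-8

row 1: |2| − (3+1+2) = -4
row 2: |10| − (3+4+2) = 1
row 3: |4| − (4+4+4) = -8
row 4: |8| − (1+4+2) = 1
minimum over rows = -8 → not strictly diagonally dominant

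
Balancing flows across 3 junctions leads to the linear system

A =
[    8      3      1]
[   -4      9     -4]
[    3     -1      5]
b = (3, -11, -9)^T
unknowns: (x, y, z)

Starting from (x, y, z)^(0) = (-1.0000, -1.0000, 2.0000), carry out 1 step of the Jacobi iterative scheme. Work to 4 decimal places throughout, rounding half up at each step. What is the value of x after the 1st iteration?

0.5000

Iteration 1:
  x = (3 - (3)·-1.0000 - (1)·2.0000) / (8) = 0.5000
  y = (-11 - (-4)·-1.0000 - (-4)·2.0000) / (9) = -0.7778
  z = (-9 - (3)·-1.0000 - (-1)·-1.0000) / (5) = -1.4000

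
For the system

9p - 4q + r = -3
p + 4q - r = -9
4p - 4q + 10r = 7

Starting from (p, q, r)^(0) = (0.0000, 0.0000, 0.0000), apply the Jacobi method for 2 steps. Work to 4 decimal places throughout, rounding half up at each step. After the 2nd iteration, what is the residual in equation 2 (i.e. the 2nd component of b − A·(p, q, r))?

Iteration 1:
  p = (-3 - (-4)·0.0000 - (1)·0.0000) / (9) = -0.3333
  q = (-9 - (1)·0.0000 - (-1)·0.0000) / (4) = -2.2500
  r = (7 - (4)·0.0000 - (-4)·0.0000) / (10) = 0.7000
Iteration 2:
  p = (-3 - (-4)·-2.2500 - (1)·0.7000) / (9) = -1.4111
  q = (-9 - (1)·-0.3333 - (-1)·0.7000) / (4) = -1.9917
  r = (7 - (4)·-0.3333 - (-4)·-2.2500) / (10) = -0.0667
Residual b − A·x = (1.7998, 0.3112, 5.3446)

0.3112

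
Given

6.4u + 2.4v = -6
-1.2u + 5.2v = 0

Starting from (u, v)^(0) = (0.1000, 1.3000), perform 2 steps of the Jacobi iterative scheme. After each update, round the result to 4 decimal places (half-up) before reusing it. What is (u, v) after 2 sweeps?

(-0.9462, -0.3288)

Iteration 1:
  u = (-6 - (2.4)·1.3000) / (6.4) = -1.4250
  v = (0 - (-1.2)·0.1000) / (5.2) = 0.0231
Iteration 2:
  u = (-6 - (2.4)·0.0231) / (6.4) = -0.9462
  v = (0 - (-1.2)·-1.4250) / (5.2) = -0.3288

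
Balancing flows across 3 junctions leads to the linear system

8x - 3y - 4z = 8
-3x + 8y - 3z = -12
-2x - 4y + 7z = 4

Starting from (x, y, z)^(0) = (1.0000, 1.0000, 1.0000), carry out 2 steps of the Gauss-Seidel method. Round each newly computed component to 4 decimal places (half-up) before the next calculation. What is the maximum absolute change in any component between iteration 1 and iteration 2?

Iteration 1:
  x = (8 - (-3)·1.0000 - (-4)·1.0000) / (8) = 1.8750
  y = (-12 - (-3)·1.8750 - (-3)·1.0000) / (8) = -0.4219
  z = (4 - (-2)·1.8750 - (-4)·-0.4219) / (7) = 0.8661
Iteration 2:
  x = (8 - (-3)·-0.4219 - (-4)·0.8661) / (8) = 1.2748
  y = (-12 - (-3)·1.2748 - (-3)·0.8661) / (8) = -0.6972
  z = (4 - (-2)·1.2748 - (-4)·-0.6972) / (7) = 0.5373
Change: (-0.6002, -0.2753, -0.3288) → max |·| = 0.6002

0.6002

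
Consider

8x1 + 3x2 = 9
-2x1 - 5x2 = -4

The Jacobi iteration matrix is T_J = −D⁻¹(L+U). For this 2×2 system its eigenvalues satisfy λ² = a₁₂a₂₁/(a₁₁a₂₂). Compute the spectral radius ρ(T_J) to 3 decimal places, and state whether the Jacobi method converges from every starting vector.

0.387

a₁₂a₂₁/(a₁₁a₂₂) = (3)·(-2) / ((8)·(-5)) = 0.150000
ρ = √|0.150000| = √0.150000 = 0.387
ρ < 1, so Jacobi converges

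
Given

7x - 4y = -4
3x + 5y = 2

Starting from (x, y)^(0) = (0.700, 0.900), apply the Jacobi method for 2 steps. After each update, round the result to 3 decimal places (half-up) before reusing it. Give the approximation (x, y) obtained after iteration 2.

(-0.583, 0.434)

Iteration 1:
  x = (-4 - (-4)·0.900) / (7) = -0.057
  y = (2 - (3)·0.700) / (5) = -0.020
Iteration 2:
  x = (-4 - (-4)·-0.020) / (7) = -0.583
  y = (2 - (3)·-0.057) / (5) = 0.434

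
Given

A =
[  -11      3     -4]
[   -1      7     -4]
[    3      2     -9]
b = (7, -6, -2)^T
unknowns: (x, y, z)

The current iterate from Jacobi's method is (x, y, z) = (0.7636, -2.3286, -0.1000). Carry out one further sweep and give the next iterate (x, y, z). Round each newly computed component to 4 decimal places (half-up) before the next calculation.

One sweep:
  x = (7 - (3)·-2.3286 - (-4)·-0.1000) / (-11) = -1.2351
  y = (-6 - (-1)·0.7636 - (-4)·-0.1000) / (7) = -0.8052
  z = (-2 - (3)·0.7636 - (2)·-2.3286) / (-9) = -0.0407

(-1.2351, -0.8052, -0.0407)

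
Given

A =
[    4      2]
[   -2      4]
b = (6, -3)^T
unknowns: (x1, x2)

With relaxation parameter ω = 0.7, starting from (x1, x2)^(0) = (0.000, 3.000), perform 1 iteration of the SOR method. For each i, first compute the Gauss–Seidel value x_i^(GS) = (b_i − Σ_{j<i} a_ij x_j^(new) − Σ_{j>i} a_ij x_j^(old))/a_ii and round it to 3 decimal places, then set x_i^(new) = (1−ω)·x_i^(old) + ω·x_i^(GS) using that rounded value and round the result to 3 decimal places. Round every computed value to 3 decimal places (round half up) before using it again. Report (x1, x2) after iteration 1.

Iteration 1:
  x1: GS value = (6 - (2)·3.000) / (4) = 0.000;  x1 ← (1−ω)·0.000 + ω·0.000 = 0.000
  x2: GS value = (-3 - (-2)·0.000) / (4) = -0.750;  x2 ← (1−ω)·3.000 + ω·-0.750 = 0.375

(0.000, 0.375)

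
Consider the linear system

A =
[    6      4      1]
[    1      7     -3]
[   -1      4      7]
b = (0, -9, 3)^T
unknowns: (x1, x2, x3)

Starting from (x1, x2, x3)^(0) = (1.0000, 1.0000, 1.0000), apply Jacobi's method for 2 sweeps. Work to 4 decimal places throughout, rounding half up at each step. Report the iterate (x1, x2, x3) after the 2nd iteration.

(0.6667, -1.1667, 0.8810)

Iteration 1:
  x1 = (0 - (4)·1.0000 - (1)·1.0000) / (6) = -0.8333
  x2 = (-9 - (1)·1.0000 - (-3)·1.0000) / (7) = -1.0000
  x3 = (3 - (-1)·1.0000 - (4)·1.0000) / (7) = 0.0000
Iteration 2:
  x1 = (0 - (4)·-1.0000 - (1)·0.0000) / (6) = 0.6667
  x2 = (-9 - (1)·-0.8333 - (-3)·0.0000) / (7) = -1.1667
  x3 = (3 - (-1)·-0.8333 - (4)·-1.0000) / (7) = 0.8810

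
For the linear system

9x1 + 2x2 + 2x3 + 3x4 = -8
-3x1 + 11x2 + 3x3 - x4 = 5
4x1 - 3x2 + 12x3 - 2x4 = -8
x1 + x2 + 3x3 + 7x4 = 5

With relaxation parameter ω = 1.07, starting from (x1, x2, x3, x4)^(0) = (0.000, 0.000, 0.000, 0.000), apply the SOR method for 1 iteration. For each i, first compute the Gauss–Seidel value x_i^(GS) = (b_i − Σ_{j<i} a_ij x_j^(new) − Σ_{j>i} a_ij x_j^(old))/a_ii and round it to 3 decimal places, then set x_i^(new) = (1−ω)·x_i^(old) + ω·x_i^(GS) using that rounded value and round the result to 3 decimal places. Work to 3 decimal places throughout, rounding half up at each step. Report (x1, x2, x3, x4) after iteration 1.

(-0.951, 0.209, -0.318, 1.024)

Iteration 1:
  x1: GS value = (-8 - (2)·0.000 - (2)·0.000 - (3)·0.000) / (9) = -0.889;  x1 ← (1−ω)·0.000 + ω·-0.889 = -0.951
  x2: GS value = (5 - (-3)·-0.951 - (3)·0.000 - (-1)·0.000) / (11) = 0.195;  x2 ← (1−ω)·0.000 + ω·0.195 = 0.209
  x3: GS value = (-8 - (4)·-0.951 - (-3)·0.209 - (-2)·0.000) / (12) = -0.297;  x3 ← (1−ω)·0.000 + ω·-0.297 = -0.318
  x4: GS value = (5 - (1)·-0.951 - (1)·0.209 - (3)·-0.318) / (7) = 0.957;  x4 ← (1−ω)·0.000 + ω·0.957 = 1.024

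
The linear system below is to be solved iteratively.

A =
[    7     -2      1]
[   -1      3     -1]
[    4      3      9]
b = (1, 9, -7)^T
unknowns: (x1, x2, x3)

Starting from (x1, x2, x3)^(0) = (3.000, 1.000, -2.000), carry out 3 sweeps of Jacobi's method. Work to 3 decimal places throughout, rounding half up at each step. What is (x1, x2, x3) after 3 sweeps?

Iteration 1:
  x1 = (1 - (-2)·1.000 - (1)·-2.000) / (7) = 0.714
  x2 = (9 - (-1)·3.000 - (-1)·-2.000) / (3) = 3.333
  x3 = (-7 - (4)·3.000 - (3)·1.000) / (9) = -2.444
Iteration 2:
  x1 = (1 - (-2)·3.333 - (1)·-2.444) / (7) = 1.444
  x2 = (9 - (-1)·0.714 - (-1)·-2.444) / (3) = 2.423
  x3 = (-7 - (4)·0.714 - (3)·3.333) / (9) = -2.206
Iteration 3:
  x1 = (1 - (-2)·2.423 - (1)·-2.206) / (7) = 1.150
  x2 = (9 - (-1)·1.444 - (-1)·-2.206) / (3) = 2.746
  x3 = (-7 - (4)·1.444 - (3)·2.423) / (9) = -2.227

(1.150, 2.746, -2.227)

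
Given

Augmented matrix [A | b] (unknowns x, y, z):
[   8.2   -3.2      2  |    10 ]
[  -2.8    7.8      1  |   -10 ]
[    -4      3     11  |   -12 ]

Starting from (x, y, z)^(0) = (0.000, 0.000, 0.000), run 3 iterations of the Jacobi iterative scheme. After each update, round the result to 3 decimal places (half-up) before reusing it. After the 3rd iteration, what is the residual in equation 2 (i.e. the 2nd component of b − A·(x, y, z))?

0.331

Iteration 1:
  x = (10 - (-3.2)·0.000 - (2)·0.000) / (8.2) = 1.220
  y = (-10 - (-2.8)·0.000 - (1)·0.000) / (7.8) = -1.282
  z = (-12 - (-4)·0.000 - (3)·0.000) / (11) = -1.091
Iteration 2:
  x = (10 - (-3.2)·-1.282 - (2)·-1.091) / (8.2) = 0.985
  y = (-10 - (-2.8)·1.220 - (1)·-1.091) / (7.8) = -0.704
  z = (-12 - (-4)·1.220 - (3)·-1.282) / (11) = -0.298
Iteration 3:
  x = (10 - (-3.2)·-0.704 - (2)·-0.298) / (8.2) = 1.017
  y = (-10 - (-2.8)·0.985 - (1)·-0.298) / (7.8) = -0.890
  z = (-12 - (-4)·0.985 - (3)·-0.704) / (11) = -0.541
Residual b − A·x = (-0.105, 0.331, 0.689)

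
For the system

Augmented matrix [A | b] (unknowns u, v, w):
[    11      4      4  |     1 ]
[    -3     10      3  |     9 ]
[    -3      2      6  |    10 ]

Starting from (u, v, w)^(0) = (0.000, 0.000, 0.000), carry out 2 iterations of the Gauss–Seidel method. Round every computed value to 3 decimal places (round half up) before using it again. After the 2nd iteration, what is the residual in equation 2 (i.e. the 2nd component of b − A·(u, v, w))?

0.597

Iteration 1:
  u = (1 - (4)·0.000 - (4)·0.000) / (11) = 0.091
  v = (9 - (-3)·0.091 - (3)·0.000) / (10) = 0.927
  w = (10 - (-3)·0.091 - (2)·0.927) / (6) = 1.403
Iteration 2:
  u = (1 - (4)·0.927 - (4)·1.403) / (11) = -0.756
  v = (9 - (-3)·-0.756 - (3)·1.403) / (10) = 0.252
  w = (10 - (-3)·-0.756 - (2)·0.252) / (6) = 1.205
Residual b − A·x = (3.488, 0.597, -0.002)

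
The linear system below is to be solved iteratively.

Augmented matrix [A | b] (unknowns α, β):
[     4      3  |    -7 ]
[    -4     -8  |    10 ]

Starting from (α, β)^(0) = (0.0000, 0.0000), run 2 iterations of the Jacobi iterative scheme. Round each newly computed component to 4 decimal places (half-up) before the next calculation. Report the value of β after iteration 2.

Iteration 1:
  α = (-7 - (3)·0.0000) / (4) = -1.7500
  β = (10 - (-4)·0.0000) / (-8) = -1.2500
Iteration 2:
  α = (-7 - (3)·-1.2500) / (4) = -0.8125
  β = (10 - (-4)·-1.7500) / (-8) = -0.3750

-0.3750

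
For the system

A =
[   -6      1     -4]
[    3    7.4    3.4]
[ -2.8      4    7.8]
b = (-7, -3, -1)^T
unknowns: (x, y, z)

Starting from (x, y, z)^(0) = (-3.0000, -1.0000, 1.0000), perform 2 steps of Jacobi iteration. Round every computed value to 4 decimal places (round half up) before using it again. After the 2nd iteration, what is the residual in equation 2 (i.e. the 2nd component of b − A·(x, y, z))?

Iteration 1:
  x = (-7 - (1)·-1.0000 - (-4)·1.0000) / (-6) = 0.3333
  y = (-3 - (3)·-3.0000 - (3.4)·1.0000) / (7.4) = 0.3514
  z = (-1 - (-2.8)·-3.0000 - (4)·-1.0000) / (7.8) = -0.6923
Iteration 2:
  x = (-7 - (1)·0.3514 - (-4)·-0.6923) / (-6) = 1.6868
  y = (-3 - (3)·0.3333 - (3.4)·-0.6923) / (7.4) = -0.2224
  z = (-1 - (-2.8)·0.3333 - (4)·0.3514) / (7.8) = -0.1888
Residual b − A·x = (2.5880, -5.7727, 6.0853)

-5.7727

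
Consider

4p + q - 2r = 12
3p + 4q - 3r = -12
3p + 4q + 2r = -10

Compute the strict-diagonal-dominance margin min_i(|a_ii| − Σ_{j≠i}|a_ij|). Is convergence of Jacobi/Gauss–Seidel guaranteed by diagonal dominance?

-5

row 1: |4| − (1+2) = 1
row 2: |4| − (3+3) = -2
row 3: |2| − (3+4) = -5
minimum over rows = -5 → not strictly diagonally dominant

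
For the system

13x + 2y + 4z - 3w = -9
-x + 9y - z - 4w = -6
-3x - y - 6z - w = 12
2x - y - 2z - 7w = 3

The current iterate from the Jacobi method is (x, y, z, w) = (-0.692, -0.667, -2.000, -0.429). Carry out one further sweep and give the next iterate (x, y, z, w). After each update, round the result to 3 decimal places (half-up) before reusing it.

(-0.073, -1.156, -1.471, 0.040)

One sweep:
  x = (-9 - (2)·-0.667 - (4)·-2.000 - (-3)·-0.429) / (13) = -0.073
  y = (-6 - (-1)·-0.692 - (-1)·-2.000 - (-4)·-0.429) / (9) = -1.156
  z = (12 - (-3)·-0.692 - (-1)·-0.667 - (-1)·-0.429) / (-6) = -1.471
  w = (3 - (2)·-0.692 - (-1)·-0.667 - (-2)·-2.000) / (-7) = 0.040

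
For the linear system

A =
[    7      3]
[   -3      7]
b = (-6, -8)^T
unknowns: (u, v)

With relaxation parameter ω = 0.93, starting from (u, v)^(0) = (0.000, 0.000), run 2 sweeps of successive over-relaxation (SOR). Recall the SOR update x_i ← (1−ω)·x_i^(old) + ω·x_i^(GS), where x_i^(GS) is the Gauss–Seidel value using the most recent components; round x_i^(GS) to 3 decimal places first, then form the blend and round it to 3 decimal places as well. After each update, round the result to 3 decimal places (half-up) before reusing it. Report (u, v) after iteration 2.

Iteration 1:
  u: GS value = (-6 - (3)·0.000) / (7) = -0.857;  u ← (1−ω)·0.000 + ω·-0.857 = -0.797
  v: GS value = (-8 - (-3)·-0.797) / (7) = -1.484;  v ← (1−ω)·0.000 + ω·-1.484 = -1.380
Iteration 2:
  u: GS value = (-6 - (3)·-1.380) / (7) = -0.266;  u ← (1−ω)·-0.797 + ω·-0.266 = -0.303
  v: GS value = (-8 - (-3)·-0.303) / (7) = -1.273;  v ← (1−ω)·-1.380 + ω·-1.273 = -1.280

(-0.303, -1.280)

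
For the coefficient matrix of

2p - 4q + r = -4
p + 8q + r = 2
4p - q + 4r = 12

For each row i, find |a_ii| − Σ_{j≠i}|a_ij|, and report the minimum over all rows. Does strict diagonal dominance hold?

-3

row 1: |2| − (4+1) = -3
row 2: |8| − (1+1) = 6
row 3: |4| − (4+1) = -1
minimum over rows = -3 → not strictly diagonally dominant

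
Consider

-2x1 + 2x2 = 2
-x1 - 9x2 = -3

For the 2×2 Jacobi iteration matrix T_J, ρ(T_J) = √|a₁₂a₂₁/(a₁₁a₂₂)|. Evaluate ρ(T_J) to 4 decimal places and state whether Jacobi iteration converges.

a₁₂a₂₁/(a₁₁a₂₂) = (2)·(-1) / ((-2)·(-9)) = -0.111111
ρ = √|-0.111111| = √0.111111 = 0.3333
ρ < 1, so Jacobi converges

0.3333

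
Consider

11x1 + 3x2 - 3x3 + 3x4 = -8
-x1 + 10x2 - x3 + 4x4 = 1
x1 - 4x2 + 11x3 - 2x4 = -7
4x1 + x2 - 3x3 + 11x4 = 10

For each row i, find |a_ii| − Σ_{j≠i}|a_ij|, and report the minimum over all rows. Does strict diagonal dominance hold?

row 1: |11| − (3+3+3) = 2
row 2: |10| − (1+1+4) = 4
row 3: |11| − (1+4+2) = 4
row 4: |11| − (4+1+3) = 3
minimum over rows = 2 → strictly diagonally dominant (convergence guaranteed)

2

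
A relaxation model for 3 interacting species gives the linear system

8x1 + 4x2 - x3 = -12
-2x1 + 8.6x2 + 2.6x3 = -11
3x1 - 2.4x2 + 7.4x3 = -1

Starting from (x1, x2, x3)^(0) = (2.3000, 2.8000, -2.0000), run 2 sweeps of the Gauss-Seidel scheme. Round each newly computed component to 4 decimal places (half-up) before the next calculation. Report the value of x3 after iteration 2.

-0.3826

Iteration 1:
  x1 = (-12 - (4)·2.8000 - (-1)·-2.0000) / (8) = -3.1500
  x2 = (-11 - (-2)·-3.1500 - (2.6)·-2.0000) / (8.6) = -1.4070
  x3 = (-1 - (3)·-3.1500 - (-2.4)·-1.4070) / (7.4) = 0.6856
Iteration 2:
  x1 = (-12 - (4)·-1.4070 - (-1)·0.6856) / (8) = -0.7108
  x2 = (-11 - (-2)·-0.7108 - (2.6)·0.6856) / (8.6) = -1.6516
  x3 = (-1 - (3)·-0.7108 - (-2.4)·-1.6516) / (7.4) = -0.3826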